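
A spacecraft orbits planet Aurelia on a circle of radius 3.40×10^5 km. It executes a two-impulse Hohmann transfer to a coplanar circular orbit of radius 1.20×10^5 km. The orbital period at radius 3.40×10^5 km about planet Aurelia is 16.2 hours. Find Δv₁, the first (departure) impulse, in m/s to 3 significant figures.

Δv₁ = 10200 m/s

From Kepler's third law T² = 4π²r³/μ at r = 3.40×10^5 km, T = 16.2 hours = 16.2 × 3600 s = 58320 s: μ = 4π²r³/T² = 4.56206×10^8 km³/s².
The Hohmann ellipse has a_t = (r₁ + r₂)/2 = 2.300×10^5 km.
Circular speed at r = 3.400×10^5 km: v_c = √(μ/r) = 36.63 km/s.
Vis-viva on the transfer ellipse at r = 3.400×10^5 km gives v_t = √[μ(2/r − 1/a_t)] = 26.46 km/s.
Δv₁ = |v_t − v_c| = |26.46 − 36.63| = 10.17 km/s.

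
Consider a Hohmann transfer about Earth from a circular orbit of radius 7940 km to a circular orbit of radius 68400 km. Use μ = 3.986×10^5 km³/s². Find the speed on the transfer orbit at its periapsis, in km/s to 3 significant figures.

Semi-major axis of the transfer orbit: a_t = (7940 + 68400)/2 = 38170 km.
The periapsis of the transfer ellipse is at r = 7940 km.
From the vis-viva equation, v = √[μ(2/r − 1/a_t)] = 9.485 km/s.

v = 9.48 km/s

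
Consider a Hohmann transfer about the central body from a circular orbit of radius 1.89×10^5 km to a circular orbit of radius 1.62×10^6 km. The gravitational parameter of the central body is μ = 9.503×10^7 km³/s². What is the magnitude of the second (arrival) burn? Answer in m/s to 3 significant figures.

Δv₂ = 4160 m/s

The Hohmann ellipse has a_t = (r₁ + r₂)/2 = 9.045×10^5 km.
Circular speed at r = 1.620×10^6 km: v_c = √(μ/r) = 7.659 km/s.
Transfer-orbit speed at the same r (vis-viva, a = a_t): v_t = √[μ(2/r − 1/a_t)] = 3.501 km/s.
Δv₂ = |v_t − v_c| = |3.501 − 7.659| = 4.158 km/s.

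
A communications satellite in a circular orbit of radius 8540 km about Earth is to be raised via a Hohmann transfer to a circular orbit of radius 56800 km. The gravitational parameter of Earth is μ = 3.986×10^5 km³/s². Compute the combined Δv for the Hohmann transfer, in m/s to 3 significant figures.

Δv = 3470 m/s

Semi-major axis of the transfer orbit: a_t = (8540 + 56800)/2 = 32670 km.
At r₁ the circular-orbit speed is v₁ = √(μ/r₁) = 6.832 km/s.
On the transfer ellipse at r₁, vis-viva equation gives v_p = √[μ(2/r₁ − 1/a_t)] = 9.008 km/s.
First burn Δv₁ = |v_p − v₁| = 2.176 km/s.
At r₂, v₂ = √(μ/r₂) = 2.649 km/s.
Transfer-orbit speed at r₂: v_a = √[μ(2/r₂ − 1/a_t)] = 1.354 km/s.
Second burn Δv₂ = |v₂ − v_a| = 1.295 km/s.
Δv = Δv₁ + Δv₂ = 2.176 + 1.295 = 3.471 km/s.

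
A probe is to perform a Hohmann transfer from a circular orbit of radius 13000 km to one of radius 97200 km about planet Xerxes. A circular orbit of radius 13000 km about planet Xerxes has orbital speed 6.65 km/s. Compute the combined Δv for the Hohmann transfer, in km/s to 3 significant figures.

From the circular-orbit relation v² = μ/r at r = 13000 km: μ = v²r = (6.65)² × 13000 = 5.74892×10^5 km³/s².
Semi-major axis of the transfer orbit: a_t = (13000 + 97200)/2 = 55100 km.
At r₁ the circular-orbit speed is v₁ = √(μ/r₁) = 6.650 km/s.
Transfer-orbit speed at r₁ (vis-viva equation): v_p = √[μ(2/r₁ − 1/a_t)] = 8.832 km/s.
First burn Δv₁ = |v_p − v₁| = 2.182 km/s.
Circular speed at r₂: v₂ = √(μ/r₂) = 2.432 km/s.
Transfer-orbit speed at r₂: v_a = √[μ(2/r₂ − 1/a_t)] = 1.181 km/s.
Second burn Δv₂ = |v₂ − v_a| = 1.251 km/s.
Δv = Δv₁ + Δv₂ = 2.182 + 1.251 = 3.433 km/s.

Δv = 3.43 km/s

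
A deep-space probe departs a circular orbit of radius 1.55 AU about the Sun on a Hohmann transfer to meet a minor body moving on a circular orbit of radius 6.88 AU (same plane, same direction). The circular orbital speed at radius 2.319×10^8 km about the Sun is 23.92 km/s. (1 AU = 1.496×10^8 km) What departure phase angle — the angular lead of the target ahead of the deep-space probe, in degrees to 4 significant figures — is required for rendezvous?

φ = 93.69°

From the circular-orbit relation v² = μ/r at r = 2.319×10^8 km: μ = v²r = (23.92)² × 2.319×10^8 = 1.32685×10^11 km³/s².
In km: r₁ = 1.55 × 1.496×10^8 = 2.3188×10^8 km; r₂ = 6.88 × 1.496×10^8 = 1.029248×10^9 km.
The Hohmann ellipse has a_t = (r₁ + r₂)/2 = 6.30564×10^8 km.
Transfer time t = π√(a_t³/μ) = 1.36563×10^8 s.
Target angular speed ω₂ = √(μ/r₂³) = 1.10314×10^-8 rad/s.
Angle swept by the target during transfer: ω₂·t = 1.50648 rad = 86.31°.
Arrival is 180° from departure on the ellipse, so φ = 180° − 86.31° = 93.69°.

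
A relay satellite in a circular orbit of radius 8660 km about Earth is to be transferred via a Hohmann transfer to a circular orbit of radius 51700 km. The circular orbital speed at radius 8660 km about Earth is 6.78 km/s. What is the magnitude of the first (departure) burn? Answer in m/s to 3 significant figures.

Δv₁ = 2090 m/s

From the circular-orbit relation v² = μ/r at r = 8660 km: μ = v²r = (6.78)² × 8660 = 3.98086×10^5 km³/s².
The Hohmann ellipse has a_t = (r₁ + r₂)/2 = 30180 km.
On the circular orbit at r = 8660 km, v_c = √(μ/r) = 6.780 km/s.
Transfer-orbit speed at the same r (vis-viva, a = a_t): v_t = √[μ(2/r − 1/a_t)] = 8.874 km/s.
Δv₁ = |v_t − v_c| = |8.874 − 6.780| = 2.094 km/s.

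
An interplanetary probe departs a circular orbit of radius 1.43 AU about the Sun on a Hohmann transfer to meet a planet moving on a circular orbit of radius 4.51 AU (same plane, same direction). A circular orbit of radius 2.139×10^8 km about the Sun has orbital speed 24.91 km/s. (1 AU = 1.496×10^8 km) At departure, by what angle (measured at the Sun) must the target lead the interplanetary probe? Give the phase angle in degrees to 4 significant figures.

From the circular-orbit relation v² = μ/r at r = 2.139×10^8 km: μ = v²r = (24.91)² × 2.139×10^8 = 1.32727×10^11 km³/s².
In km: r₁ = 1.43 × 1.496×10^8 = 2.13928×10^8 km; r₂ = 4.51 × 1.496×10^8 = 6.74696×10^8 km.
The Hohmann ellipse has a_t = (r₁ + r₂)/2 = 4.44312×10^8 km.
The half-period of the transfer ellipse is t = π√(a_t³/μ) = 8.0761×10^7 s.
Target angular speed ω₂ = √(μ/r₂³) = 2.0788×10^-8 rad/s.
Angle swept by the target during transfer: ω₂·t = 1.6789 rad = 96.19°.
The interplanetary probe traverses 180° on the transfer ellipse, so the target must lead by 180° − 96.19° = 83.81°.

φ = 83.81°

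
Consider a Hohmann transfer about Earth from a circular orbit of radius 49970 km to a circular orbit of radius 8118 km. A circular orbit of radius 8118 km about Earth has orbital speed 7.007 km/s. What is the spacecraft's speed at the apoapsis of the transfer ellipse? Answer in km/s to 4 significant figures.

From the circular-orbit relation v² = μ/r at r = 8118 km: μ = v²r = (7.007)² × 8118 = 3.98578×10^5 km³/s².
Semi-major axis of the transfer orbit: a_t = (49970 + 8118)/2 = 29044 km.
At apoapsis, r = 49970 km.
Applying v² = μ(2/r − 1/a_t): v = 1.493 km/s.

v = 1.493 km/s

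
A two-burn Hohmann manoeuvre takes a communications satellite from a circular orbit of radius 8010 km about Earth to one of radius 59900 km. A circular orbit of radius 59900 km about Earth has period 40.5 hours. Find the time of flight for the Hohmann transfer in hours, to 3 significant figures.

t = 8.64 hours

From Kepler's third law T² = 4π²r³/μ at r = 59900 km, T = 40.5 hours = 40.5 × 3600 s = 1.458×10^5 s: μ = 4π²r³/T² = 3.99140×10^5 km³/s².
Semi-major axis of the transfer orbit: a_t = (8010 + 59900)/2 = 33955 km.
Half the transfer-orbit period gives t = π√(a_t³/μ) = 31110 s.
Converting: 31110 s ÷ 3600 s/hour = 8.64 hours.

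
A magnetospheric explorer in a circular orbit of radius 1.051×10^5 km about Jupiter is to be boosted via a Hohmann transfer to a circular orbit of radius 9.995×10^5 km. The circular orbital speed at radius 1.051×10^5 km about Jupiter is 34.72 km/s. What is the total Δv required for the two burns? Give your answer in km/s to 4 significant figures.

Δv = 18.33 km/s

From the circular-orbit relation v² = μ/r at r = 1.051×10^5 km: μ = v²r = (34.72)² × 1.051×10^5 = 1.26696×10^8 km³/s².
Semi-major axis of the transfer orbit: a_t = (1.051×10^5 + 9.995×10^5)/2 = 5.523×10^5 km.
At r₁ the circular-orbit speed is v₁ = √(μ/r₁) = 34.720 km/s.
Transfer-orbit speed at r₁ (v² = μ(2/r − 1/a)): v_p = √[μ(2/r₁ − 1/a_t)] = 46.707 km/s.
First burn Δv₁ = |v_p − v₁| = 11.987 km/s.
At r₂, v₂ = √(μ/r₂) = 11.25874 km/s.
Transfer-orbit speed at r₂: v_a = √[μ(2/r₂ − 1/a_t)] = 4.911380 km/s.
Second burn Δv₂ = |v₂ − v_a| = 6.3474 km/s.
Total Δv = Δv₁ + Δv₂ = 18.33 km/s.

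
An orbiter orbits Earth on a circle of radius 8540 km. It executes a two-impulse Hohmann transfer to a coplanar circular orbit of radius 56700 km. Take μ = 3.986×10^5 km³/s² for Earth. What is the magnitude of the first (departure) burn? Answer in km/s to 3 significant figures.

Transfer-ellipse semi-major axis a_t = (r₁ + r₂)/2 = (8540 + 56700)/2 = 32620 km.
Circular speed at r = 8540 km: v_c = √(μ/r) = 6.832 km/s.
Vis-viva on the transfer ellipse at r = 8540 km gives v_t = √[μ(2/r − 1/a_t)] = 9.007 km/s.
Δv₁ = |v_t − v_c| = |9.007 − 6.832| = 2.175 km/s.

Δv₁ = 2.18 km/s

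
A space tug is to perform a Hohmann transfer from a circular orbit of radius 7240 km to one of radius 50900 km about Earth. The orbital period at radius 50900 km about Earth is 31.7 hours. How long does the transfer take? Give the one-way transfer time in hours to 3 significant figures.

From Kepler's third law T² = 4π²r³/μ at r = 50900 km, T = 31.7 hours = 31.7 × 3600 s = 1.1412×10^5 s: μ = 4π²r³/T² = 3.99751×10^5 km³/s².
Transfer-ellipse semi-major axis a_t = (r₁ + r₂)/2 = (7240 + 50900)/2 = 29070 km.
By Kepler's third law the transfer-orbit period is T = 2π√(a_t³/μ), so t = T/2 = 24630 s.
Converting: 24630 s ÷ 3600 s/hour = 6.84 hours.

t = 6.84 hours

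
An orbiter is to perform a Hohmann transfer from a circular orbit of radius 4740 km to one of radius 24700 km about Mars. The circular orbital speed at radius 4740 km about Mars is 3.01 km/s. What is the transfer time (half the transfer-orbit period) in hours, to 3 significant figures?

From the circular-orbit relation v² = μ/r at r = 4740 km: μ = v²r = (3.01)² × 4740 = 42944.9 km³/s².
Semi-major axis of the transfer orbit: a_t = (4740 + 24700)/2 = 14720 km.
Half the transfer-orbit period gives t = π√(a_t³/μ) = 27070 s.
Converting: 27070 s ÷ 3600 s/hour = 7.52 hours.

t = 7.52 hours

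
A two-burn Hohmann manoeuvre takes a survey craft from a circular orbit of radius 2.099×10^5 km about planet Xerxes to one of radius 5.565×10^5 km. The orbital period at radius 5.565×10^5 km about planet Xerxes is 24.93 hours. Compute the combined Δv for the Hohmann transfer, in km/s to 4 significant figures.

Δv = 23.14 km/s

From Kepler's third law T² = 4π²r³/μ at r = 5.565×10^5 km, T = 24.93 hours = 24.93 × 3600 s = 89748 s: μ = 4π²r³/T² = 8.44706×10^8 km³/s².
Semi-major axis of the transfer orbit: a_t = (2.099×10^5 + 5.565×10^5)/2 = 3.832×10^5 km.
At r₁ the circular-orbit speed is v₁ = √(μ/r₁) = 63.44 km/s.
Transfer-orbit speed at r₁ (vis-viva): v_p = √[μ(2/r₁ − 1/a_t)] = 76.45 km/s.
First burn Δv₁ = |v_p − v₁| = 13.01 km/s.
Circular speed at r₂: v₂ = √(μ/r₂) = 38.96 km/s.
Transfer-orbit speed at r₂: v_a = √[μ(2/r₂ − 1/a_t)] = 28.83 km/s.
Second burn Δv₂ = |v₂ − v_a| = 10.13 km/s.
Total Δv = Δv₁ + Δv₂ = 23.14 km/s.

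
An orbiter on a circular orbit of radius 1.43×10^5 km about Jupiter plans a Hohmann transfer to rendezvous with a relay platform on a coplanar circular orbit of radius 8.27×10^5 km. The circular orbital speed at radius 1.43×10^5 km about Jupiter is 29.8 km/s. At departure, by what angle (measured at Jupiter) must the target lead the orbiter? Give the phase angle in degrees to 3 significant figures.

From the circular-orbit relation v² = μ/r at r = 1.43×10^5 km: μ = v²r = (29.8)² × 1.43×10^5 = 1.26990×10^8 km³/s².
The Hohmann ellipse has a_t = (r₁ + r₂)/2 = 4.850×10^5 km.
The half-period of the transfer ellipse is t = π√(a_t³/μ) = 94160 s.
The target's mean motion on its circular orbit is ω₂ = √(μ/r₂³) = 1.498×10^-5 rad/s.
Angle swept by the target during transfer: ω₂·t = 1.411 rad = 80.84°.
The orbiter traverses 180° on the transfer ellipse, so the target must lead by 180° − 80.84° = 99.2°.

φ = 99.2°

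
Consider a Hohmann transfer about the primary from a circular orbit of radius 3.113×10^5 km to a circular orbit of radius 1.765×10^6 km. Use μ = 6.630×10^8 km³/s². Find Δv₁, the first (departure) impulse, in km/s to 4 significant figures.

Δv₁ = 14.02 km/s

The Hohmann ellipse has a_t = (r₁ + r₂)/2 = 1.03815×10^6 km.
Circular speed at r = 3.113×10^5 km: v_c = √(μ/r) = 46.15 km/s.
Vis-viva on the transfer ellipse at r = 3.113×10^5 km gives v_t = √[μ(2/r − 1/a_t)] = 60.17 km/s.
Δv₁ = |v_t − v_c| = |60.17 − 46.15| = 14.02 km/s.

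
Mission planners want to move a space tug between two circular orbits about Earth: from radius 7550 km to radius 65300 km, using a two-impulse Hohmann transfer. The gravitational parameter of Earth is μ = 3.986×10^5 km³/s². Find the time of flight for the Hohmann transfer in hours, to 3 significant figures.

t = 9.61 hours

The Hohmann ellipse has a_t = (r₁ + r₂)/2 = 36425 km.
By Kepler's third law the transfer-orbit period is T = 2π√(a_t³/μ), so t = T/2 = 34590 s.
Converting: 34590 s ÷ 3600 s/hour = 9.61 hours.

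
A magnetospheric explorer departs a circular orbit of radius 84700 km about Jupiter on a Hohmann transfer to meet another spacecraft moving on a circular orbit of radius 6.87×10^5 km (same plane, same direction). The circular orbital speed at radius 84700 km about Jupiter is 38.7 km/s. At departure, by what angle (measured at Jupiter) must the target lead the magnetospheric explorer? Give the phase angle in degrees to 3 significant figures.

φ = 104°

From the circular-orbit relation v² = μ/r at r = 84700 km: μ = v²r = (38.7)² × 84700 = 1.26854×10^8 km³/s².
Semi-major axis of the transfer orbit: a_t = (84700 + 6.870×10^5)/2 = 3.8585×10^5 km.
Transfer time t = π√(a_t³/μ) = 66850 s.
Target angular speed ω₂ = √(μ/r₂³) = 1.978×10^-5 rad/s.
Angle swept by the target during transfer: ω₂·t = 1.3223 rad = 75.76°.
Arrival is 180° from departure on the ellipse, so φ = 180° − 75.76° = 104°.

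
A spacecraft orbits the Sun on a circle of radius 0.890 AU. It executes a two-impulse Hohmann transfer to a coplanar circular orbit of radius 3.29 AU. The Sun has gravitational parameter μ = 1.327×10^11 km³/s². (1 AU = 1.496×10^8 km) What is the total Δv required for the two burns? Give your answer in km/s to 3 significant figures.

Δv = 13.7 km/s

In km: r₁ = 0.890 × 1.496×10^8 = 1.33144×10^8 km; r₂ = 3.29 × 1.496×10^8 = 4.92184×10^8 km.
Semi-major axis of the transfer orbit: a_t = (1.33144×10^8 + 4.92184×10^8)/2 = 3.12664×10^8 km.
Circular speed at r₁: v₁ = √(μ/r₁) = √(1.327×10^11/1.33144×10^8) = 31.5700 km/s.
Transfer-orbit speed at r₁ (vis-viva): v_p = √[μ(2/r₁ − 1/a_t)] = 39.6095 km/s.
First burn Δv₁ = |v_p − v₁| = 8.0395 km/s.
Circular speed at r₂: v₂ = √(μ/r₂) = 16.4199 km/s.
Transfer-orbit speed at r₂: v_a = √[μ(2/r₂ − 1/a_t)] = 10.7150 km/s.
Second burn Δv₂ = |v₂ − v_a| = 5.7049 km/s.
Total Δv = Δv₁ + Δv₂ = 13.74 km/s.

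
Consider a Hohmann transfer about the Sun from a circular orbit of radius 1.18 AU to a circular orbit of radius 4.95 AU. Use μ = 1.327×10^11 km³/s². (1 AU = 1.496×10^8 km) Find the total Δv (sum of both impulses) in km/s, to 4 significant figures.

Δv = 12.51 km/s

In km: r₁ = 1.18 × 1.496×10^8 = 1.76528×10^8 km; r₂ = 4.95 × 1.496×10^8 = 7.4052×10^8 km.
Transfer-ellipse semi-major axis a_t = (r₁ + r₂)/2 = (1.76528×10^8 + 7.4052×10^8)/2 = 4.58524×10^8 km.
At r₁ the circular-orbit speed is v₁ = √(μ/r₁) = 27.41755 km/s.
On the transfer ellipse at r₁, vis-viva equation gives v_p = √[μ(2/r₁ − 1/a_t)] = 34.84304 km/s.
First burn Δv₁ = |v_p − v₁| = 7.4255 km/s.
At r₂, v₂ = √(μ/r₂) = 13.3865 km/s.
Transfer-orbit speed at r₂: v_a = √[μ(2/r₂ − 1/a_t)] = 8.30602 km/s.
Second burn Δv₂ = |v₂ − v_a| = 5.0805 km/s.
Δv = Δv₁ + Δv₂ = 7.4255 + 5.0805 = 12.51 km/s.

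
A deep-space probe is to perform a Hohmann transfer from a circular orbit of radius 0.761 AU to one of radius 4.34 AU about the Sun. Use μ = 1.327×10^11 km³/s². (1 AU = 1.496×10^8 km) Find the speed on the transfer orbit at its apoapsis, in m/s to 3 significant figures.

In km: r₁ = 0.761 × 1.496×10^8 = 1.138456×10^8 km; r₂ = 4.34 × 1.496×10^8 = 6.49264×10^8 km.
Transfer-ellipse semi-major axis a_t = (r₁ + r₂)/2 = (1.138456×10^8 + 6.49264×10^8)/2 = 3.815548×10^8 km.
At apoapsis, r = 6.49264×10^8 km.
Vis-viva: v = √[μ(2/r − 1/a_t)] = √[1.327×10^11 × (2/6.49264×10^8 − 1/3.815548×10^8)] = 7.809 km/s.

v = 7810 m/s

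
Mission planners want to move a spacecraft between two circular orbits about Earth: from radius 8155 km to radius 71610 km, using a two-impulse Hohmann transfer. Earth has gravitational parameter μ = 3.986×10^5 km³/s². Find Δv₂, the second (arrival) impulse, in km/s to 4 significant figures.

Δv₂ = 1.292 km/s

Semi-major axis of the transfer orbit: a_t = (8155 + 71610)/2 = 39882.5 km.
Circular speed at r = 71610 km: v_c = √(μ/r) = 2.359 km/s.
Transfer-orbit speed at the same r (vis-viva, a = a_t): v_t = √[μ(2/r − 1/a_t)] = 1.067 km/s.
Δv₂ = |v_t − v_c| = |1.067 − 2.359| = 1.292 km/s.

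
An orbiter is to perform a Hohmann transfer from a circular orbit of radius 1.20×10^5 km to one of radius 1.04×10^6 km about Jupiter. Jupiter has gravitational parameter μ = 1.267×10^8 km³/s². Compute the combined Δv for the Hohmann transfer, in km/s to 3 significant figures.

Semi-major axis of the transfer orbit: a_t = (1.200×10^5 + 1.040×10^6)/2 = 5.800×10^5 km.
At r₁ the circular-orbit speed is v₁ = √(μ/r₁) = 32.4936 km/s.
Transfer-orbit speed at r₁ (v² = μ(2/r − 1/a)): v_p = √[μ(2/r₁ − 1/a_t)] = 43.5111 km/s.
First burn Δv₁ = |v_p − v₁| = 11.0175 km/s.
At r₂, v₂ = √(μ/r₂) = 11.037523 km/s.
Transfer-orbit speed at r₂: v_a = √[μ(2/r₂ − 1/a_t)] = 5.0205149 km/s.
Second burn Δv₂ = |v₂ − v_a| = 6.01701 km/s.
Total Δv = Δv₁ + Δv₂ = 17.03 km/s.

Δv = 17.0 km/s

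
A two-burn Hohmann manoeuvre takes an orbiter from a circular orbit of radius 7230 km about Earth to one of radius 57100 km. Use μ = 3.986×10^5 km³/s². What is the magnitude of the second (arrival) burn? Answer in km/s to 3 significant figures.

Δv₂ = 1.39 km/s

Semi-major axis of the transfer orbit: a_t = (7230 + 57100)/2 = 32165 km.
On the circular orbit at r = 57100 km, v_c = √(μ/r) = 2.642 km/s.
Vis-viva on the transfer ellipse at r = 57100 km gives v_t = √[μ(2/r − 1/a_t)] = 1.253 km/s.
Δv₂ = |v_t − v_c| = |1.253 − 2.642| = 1.389 km/s.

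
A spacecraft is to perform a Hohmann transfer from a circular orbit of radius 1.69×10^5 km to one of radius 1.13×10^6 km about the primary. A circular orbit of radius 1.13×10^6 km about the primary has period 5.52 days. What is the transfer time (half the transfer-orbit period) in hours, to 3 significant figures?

t = 28.9 hours

From Kepler's third law T² = 4π²r³/μ at r = 1.13×10^6 km, T = 5.52 days = 5.52 × 86400 s = 4.76928×10^5 s: μ = 4π²r³/T² = 2.50432×10^8 km³/s².
Semi-major axis of the transfer orbit: a_t = (1.690×10^5 + 1.130×10^6)/2 = 6.495×10^5 km.
Transfer time t = π√(a_t³/μ) = π√((6.495×10^5)³ / 2.50432×10^8) = 1.039×10^5 s.
Converting: 1.039×10^5 s ÷ 3600 s/hour = 28.9 hours.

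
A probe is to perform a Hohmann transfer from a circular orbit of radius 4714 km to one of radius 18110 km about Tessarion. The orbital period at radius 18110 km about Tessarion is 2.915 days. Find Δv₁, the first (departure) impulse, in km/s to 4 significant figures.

From Kepler's third law T² = 4π²r³/μ at r = 18110 km, T = 2.915 days = 2.915 × 86400 s = 2.51856×10^5 s: μ = 4π²r³/T² = 3696.67 km³/s².
Transfer-ellipse semi-major axis a_t = (r₁ + r₂)/2 = (4714 + 18110)/2 = 11412 km.
On the circular orbit at r = 4714 km, v_c = √(μ/r) = 0.88554 km/s.
Transfer-orbit speed at the same r (vis-viva, a = a_t): v_t = √[μ(2/r − 1/a_t)] = 1.1155 km/s.
Δv₁ = |v_t − v_c| = |1.1155 − 0.88554| = 0.2300 km/s.

Δv₁ = 0.2300 km/s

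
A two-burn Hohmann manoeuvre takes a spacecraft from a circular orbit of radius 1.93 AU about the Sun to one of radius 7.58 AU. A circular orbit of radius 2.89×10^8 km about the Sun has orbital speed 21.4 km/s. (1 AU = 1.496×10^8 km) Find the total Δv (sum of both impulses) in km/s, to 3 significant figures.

From the circular-orbit relation v² = μ/r at r = 2.89×10^8 km: μ = v²r = (21.4)² × 2.89×10^8 = 1.32350×10^11 km³/s².
In km: r₁ = 1.93 × 1.496×10^8 = 2.88728×10^8 km; r₂ = 7.58 × 1.496×10^8 = 1.133968×10^9 km.
Semi-major axis of the transfer orbit: a_t = (2.88728×10^8 + 1.133968×10^9)/2 = 7.11348×10^8 km.
At r₁ the circular-orbit speed is v₁ = √(μ/r₁) = 21.410 km/s.
Transfer-orbit speed at r₁ (vis-viva equation): v_p = √[μ(2/r₁ − 1/a_t)] = 27.032 km/s.
First burn Δv₁ = |v_p − v₁| = 5.622 km/s.
Circular speed at r₂: v₂ = √(μ/r₂) = 10.8034 km/s.
Transfer-orbit speed at r₂: v_a = √[μ(2/r₂ − 1/a_t)] = 6.88281 km/s.
Second burn Δv₂ = |v₂ − v_a| = 3.921 km/s.
Total Δv = Δv₁ + Δv₂ = 9.543 km/s.

Δv = 9.54 km/s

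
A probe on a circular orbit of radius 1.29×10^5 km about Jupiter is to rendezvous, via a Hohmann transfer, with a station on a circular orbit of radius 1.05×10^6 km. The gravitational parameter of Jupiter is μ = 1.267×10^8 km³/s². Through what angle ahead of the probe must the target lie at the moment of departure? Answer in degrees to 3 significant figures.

φ = 104°

Semi-major axis of the transfer orbit: a_t = (1.290×10^5 + 1.050×10^6)/2 = 5.895×10^5 km.
Transfer time t = π√(a_t³/μ) = 1.2632×10^5 s.
The target's mean motion on its circular orbit is ω₂ = √(μ/r₂³) = 1.0462×10^-5 rad/s.
Angle swept by the target during transfer: ω₂·t = 1.3216 rad = 75.72°.
Arrival is 180° from departure on the ellipse, so φ = 180° − 75.72° = 104°.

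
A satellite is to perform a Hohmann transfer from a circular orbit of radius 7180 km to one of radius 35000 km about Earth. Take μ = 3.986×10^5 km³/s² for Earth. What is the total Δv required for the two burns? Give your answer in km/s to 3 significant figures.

The Hohmann ellipse has a_t = (r₁ + r₂)/2 = 21090 km.
At r₁ the circular-orbit speed is v₁ = √(μ/r₁) = 7.4509 km/s.
Transfer-orbit speed at r₁ (v² = μ(2/r − 1/a)): v_p = √[μ(2/r₁ − 1/a_t)] = 9.5985 km/s.
First burn Δv₁ = |v_p − v₁| = 2.1476 km/s.
At r₂, v₂ = √(μ/r₂) = 3.3747 km/s.
Transfer-orbit speed at r₂: v_a = √[μ(2/r₂ − 1/a_t)] = 1.9691 km/s.
Second burn Δv₂ = |v₂ − v_a| = 1.4056 km/s.
Δv = Δv₁ + Δv₂ = 2.1476 + 1.4056 = 3.553 km/s.

Δv = 3.55 km/s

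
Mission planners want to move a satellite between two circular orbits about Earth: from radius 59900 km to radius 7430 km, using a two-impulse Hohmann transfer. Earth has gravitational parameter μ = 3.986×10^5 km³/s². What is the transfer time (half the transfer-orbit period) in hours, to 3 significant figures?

t = 8.54 hours

The Hohmann ellipse has a_t = (r₁ + r₂)/2 = 33665 km.
By Kepler's third law the transfer-orbit period is T = 2π√(a_t³/μ), so t = T/2 = 30740 s.
Converting: 30740 s ÷ 3600 s/hour = 8.54 hours.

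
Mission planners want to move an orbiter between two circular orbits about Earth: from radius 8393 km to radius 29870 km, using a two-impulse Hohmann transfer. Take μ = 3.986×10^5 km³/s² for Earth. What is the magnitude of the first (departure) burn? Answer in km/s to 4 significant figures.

Δv₁ = 1.720 km/s

The Hohmann ellipse has a_t = (r₁ + r₂)/2 = 19131.5 km.
On the circular orbit at r = 8393 km, v_c = √(μ/r) = 6.891 km/s.
Vis-viva on the transfer ellipse at r = 8393 km gives v_t = √[μ(2/r − 1/a_t)] = 8.611 km/s.
Δv₁ = |v_t − v_c| = |8.611 − 6.891| = 1.720 km/s.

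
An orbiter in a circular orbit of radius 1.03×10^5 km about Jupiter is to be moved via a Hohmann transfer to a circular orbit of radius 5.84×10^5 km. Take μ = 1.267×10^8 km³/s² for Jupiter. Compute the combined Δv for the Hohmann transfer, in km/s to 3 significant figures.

Transfer-ellipse semi-major axis a_t = (r₁ + r₂)/2 = (1.030×10^5 + 5.840×10^5)/2 = 3.435×10^5 km.
Circular speed at r₁: v₁ = √(μ/r₁) = √(1.267×10^8/1.030×10^5) = 35.07 km/s.
Transfer-orbit speed at r₁ (vis-viva): v_p = √[μ(2/r₁ − 1/a_t)] = 45.73 km/s.
First burn Δv₁ = |v_p − v₁| = 10.66 km/s.
Circular speed at r₂: v₂ = √(μ/r₂) = 14.73 km/s.
Transfer-orbit speed at r₂: v_a = √[μ(2/r₂ − 1/a_t)] = 8.066 km/s.
Second burn Δv₂ = |v₂ − v_a| = 6.664 km/s.
Δv = Δv₁ + Δv₂ = 10.66 + 6.664 = 17.32 km/s.

Δv = 17.3 km/s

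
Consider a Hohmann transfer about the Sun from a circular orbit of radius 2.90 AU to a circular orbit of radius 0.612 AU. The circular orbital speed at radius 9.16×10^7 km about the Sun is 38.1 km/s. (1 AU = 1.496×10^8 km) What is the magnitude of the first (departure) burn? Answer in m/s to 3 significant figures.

Δv₁ = 7170 m/s

From the circular-orbit relation v² = μ/r at r = 9.16×10^7 km: μ = v²r = (38.1)² × 9.16×10^7 = 1.32967×10^11 km³/s².
In km: r₁ = 2.90 × 1.496×10^8 = 4.3384×10^8 km; r₂ = 0.612 × 1.496×10^8 = 9.15552×10^7 km.
The Hohmann ellipse has a_t = (r₁ + r₂)/2 = 2.626976×10^8 km.
On the circular orbit at r = 4.3384×10^8 km, v_c = √(μ/r) = 17.507 km/s.
Transfer-orbit speed at the same r (vis-viva, a = a_t): v_t = √[μ(2/r − 1/a_t)] = 10.335 km/s.
Δv₁ = |v_t − v_c| = |10.335 − 17.507| = 7.172 km/s.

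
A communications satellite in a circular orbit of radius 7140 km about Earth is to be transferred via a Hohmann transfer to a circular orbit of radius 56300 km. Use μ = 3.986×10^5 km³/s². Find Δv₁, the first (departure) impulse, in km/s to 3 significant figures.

Δv₁ = 2.48 km/s

Transfer-ellipse semi-major axis a_t = (r₁ + r₂)/2 = (7140 + 56300)/2 = 31720 km.
Circular speed at r = 7140 km: v_c = √(μ/r) = 7.47170 km/s.
Vis-viva on the transfer ellipse at r = 7140 km gives v_t = √[μ(2/r − 1/a_t)] = 9.95422 km/s.
Δv₁ = |v_t − v_c| = |9.95422 − 7.47170| = 2.483 km/s.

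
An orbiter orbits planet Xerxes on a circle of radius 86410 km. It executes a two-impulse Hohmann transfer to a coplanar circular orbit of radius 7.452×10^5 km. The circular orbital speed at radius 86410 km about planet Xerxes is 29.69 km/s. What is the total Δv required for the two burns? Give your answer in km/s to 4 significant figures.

From the circular-orbit relation v² = μ/r at r = 86410 km: μ = v²r = (29.69)² × 86410 = 7.61701×10^7 km³/s².
Transfer-ellipse semi-major axis a_t = (r₁ + r₂)/2 = (86410 + 7.452×10^5)/2 = 4.15805×10^5 km.
Circular speed at r₁: v₁ = √(μ/r₁) = √(7.61701×10^7/86410) = 29.69 km/s.
On the transfer ellipse at r₁, vis-viva gives v_p = √[μ(2/r₁ − 1/a_t)] = 39.75 km/s.
First burn Δv₁ = |v_p − v₁| = 10.06 km/s.
Circular speed at r₂: v₂ = √(μ/r₂) = 10.11 km/s.
Transfer-orbit speed at r₂: v_a = √[μ(2/r₂ − 1/a_t)] = 4.609 km/s.
Second burn Δv₂ = |v₂ − v_a| = 5.501 km/s.
Δv = Δv₁ + Δv₂ = 10.06 + 5.501 = 15.56 km/s.

Δv = 15.56 km/s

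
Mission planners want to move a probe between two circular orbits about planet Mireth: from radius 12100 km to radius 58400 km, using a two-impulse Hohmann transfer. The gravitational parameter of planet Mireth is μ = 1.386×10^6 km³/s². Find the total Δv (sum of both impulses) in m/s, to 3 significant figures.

Δv = 5090 m/s

Transfer-ellipse semi-major axis a_t = (r₁ + r₂)/2 = (12100 + 58400)/2 = 35250 km.
Circular speed at r₁: v₁ = √(μ/r₁) = √(1.386×10^6/12100) = 10.7026 km/s.
Transfer-orbit speed at r₁ (vis-viva equation): v_p = √[μ(2/r₁ − 1/a_t)] = 13.7758 km/s.
First burn Δv₁ = |v_p − v₁| = 3.0732 km/s.
Circular speed at r₂: v₂ = √(μ/r₂) = 4.8716 km/s.
Transfer-orbit speed at r₂: v_a = √[μ(2/r₂ − 1/a_t)] = 2.8542 km/s.
Second burn Δv₂ = |v₂ − v_a| = 2.0174 km/s.
Δv = Δv₁ + Δv₂ = 3.0732 + 2.0174 = 5.091 km/s.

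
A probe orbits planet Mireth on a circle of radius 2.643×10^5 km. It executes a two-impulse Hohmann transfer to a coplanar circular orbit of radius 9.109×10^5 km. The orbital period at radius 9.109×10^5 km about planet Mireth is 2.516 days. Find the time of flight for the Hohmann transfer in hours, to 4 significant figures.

From Kepler's third law T² = 4π²r³/μ at r = 9.109×10^5 km, T = 2.516 days = 2.516 × 86400 s = 2.173824×10^5 s: μ = 4π²r³/T² = 6.31427×10^8 km³/s².
The Hohmann ellipse has a_t = (r₁ + r₂)/2 = 5.876×10^5 km.
By Kepler's third law the transfer-orbit period is T = 2π√(a_t³/μ), so t = T/2 = 56310 s.
Converting: 56310 s ÷ 3600 s/hour = 15.64 hours.

t = 15.64 hours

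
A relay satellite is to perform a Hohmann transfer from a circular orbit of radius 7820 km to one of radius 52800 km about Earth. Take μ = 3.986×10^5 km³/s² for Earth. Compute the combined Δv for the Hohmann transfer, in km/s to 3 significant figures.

Transfer-ellipse semi-major axis a_t = (r₁ + r₂)/2 = (7820 + 52800)/2 = 30310 km.
At r₁ the circular-orbit speed is v₁ = √(μ/r₁) = 7.139 km/s.
Transfer-orbit speed at r₁ (v² = μ(2/r − 1/a)): v_p = √[μ(2/r₁ − 1/a_t)] = 9.423 km/s.
First burn Δv₁ = |v_p − v₁| = 2.284 km/s.
Circular speed at r₂: v₂ = √(μ/r₂) = 2.748 km/s.
Transfer-orbit speed at r₂: v_a = √[μ(2/r₂ − 1/a_t)] = 1.396 km/s.
Second burn Δv₂ = |v₂ − v_a| = 1.352 km/s.
Δv = Δv₁ + Δv₂ = 2.284 + 1.352 = 3.636 km/s.

Δv = 3.64 km/s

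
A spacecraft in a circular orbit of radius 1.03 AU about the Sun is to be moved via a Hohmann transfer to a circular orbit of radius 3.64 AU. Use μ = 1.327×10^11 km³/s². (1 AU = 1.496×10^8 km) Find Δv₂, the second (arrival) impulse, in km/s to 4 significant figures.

Δv₂ = 5.243 km/s

In km: r₁ = 1.03 × 1.496×10^8 = 1.54088×10^8 km; r₂ = 3.64 × 1.496×10^8 = 5.44544×10^8 km.
The Hohmann ellipse has a_t = (r₁ + r₂)/2 = 3.49316×10^8 km.
On the circular orbit at r = 5.44544×10^8 km, v_c = √(μ/r) = 15.611 km/s.
Transfer-orbit speed at the same r (vis-viva, a = a_t): v_t = √[μ(2/r − 1/a_t)] = 10.368 km/s.
Δv₂ = |v_t − v_c| = |10.368 − 15.611| = 5.243 km/s.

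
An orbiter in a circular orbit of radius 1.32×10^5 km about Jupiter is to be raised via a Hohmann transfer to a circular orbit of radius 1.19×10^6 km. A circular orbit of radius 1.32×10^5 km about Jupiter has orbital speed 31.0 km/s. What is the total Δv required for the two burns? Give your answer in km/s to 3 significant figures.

Δv = 16.3 km/s

From the circular-orbit relation v² = μ/r at r = 1.32×10^5 km: μ = v²r = (31.0)² × 1.32×10^5 = 1.26852×10^8 km³/s².
Semi-major axis of the transfer orbit: a_t = (1.320×10^5 + 1.190×10^6)/2 = 6.610×10^5 km.
At r₁ the circular-orbit speed is v₁ = √(μ/r₁) = 31.0000 km/s.
Transfer-orbit speed at r₁ (vis-viva equation): v_p = √[μ(2/r₁ − 1/a_t)] = 41.5944 km/s.
First burn Δv₁ = |v_p − v₁| = 10.5944 km/s.
Circular speed at r₂: v₂ = √(μ/r₂) = 10.32465 km/s.
Transfer-orbit speed at r₂: v_a = √[μ(2/r₂ − 1/a_t)] = 4.613828 km/s.
Second burn Δv₂ = |v₂ − v_a| = 5.71082 km/s.
Δv = Δv₁ + Δv₂ = 10.5944 + 5.71082 = 16.31 km/s.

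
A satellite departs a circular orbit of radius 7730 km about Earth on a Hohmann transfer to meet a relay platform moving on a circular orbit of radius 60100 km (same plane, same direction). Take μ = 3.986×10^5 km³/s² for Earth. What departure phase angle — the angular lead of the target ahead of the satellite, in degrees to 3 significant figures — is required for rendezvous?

φ = 104°

Semi-major axis of the transfer orbit: a_t = (7730 + 60100)/2 = 33915 km.
The half-period of the transfer ellipse is t = π√(a_t³/μ) = 31079.1 s.
The target's mean motion on its circular orbit is ω₂ = √(μ/r₂³) = 4.28506×10^-5 rad/s.
Angle swept by the target during transfer: ω₂·t = 1.33176 rad = 76.30°.
Arrival is 180° from departure on the ellipse, so φ = 180° − 76.30° = 104°.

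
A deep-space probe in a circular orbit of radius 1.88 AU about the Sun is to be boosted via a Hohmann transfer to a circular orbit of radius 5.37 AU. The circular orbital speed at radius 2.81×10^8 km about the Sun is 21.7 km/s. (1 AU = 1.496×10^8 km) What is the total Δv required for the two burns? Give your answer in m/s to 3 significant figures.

From the circular-orbit relation v² = μ/r at r = 2.81×10^8 km: μ = v²r = (21.7)² × 2.81×10^8 = 1.32320×10^11 km³/s².
In km: r₁ = 1.88 × 1.496×10^8 = 2.81248×10^8 km; r₂ = 5.37 × 1.496×10^8 = 8.03352×10^8 km.
Transfer-ellipse semi-major axis a_t = (r₁ + r₂)/2 = (2.81248×10^8 + 8.03352×10^8)/2 = 5.423×10^8 km.
At r₁ the circular-orbit speed is v₁ = √(μ/r₁) = 21.6904 km/s.
Transfer-orbit speed at r₁ (vis-viva equation): v_p = √[μ(2/r₁ − 1/a_t)] = 26.3998 km/s.
First burn Δv₁ = |v_p − v₁| = 4.709 km/s.
Circular speed at r₂: v₂ = √(μ/r₂) = 12.834 km/s.
Transfer-orbit speed at r₂: v_a = √[μ(2/r₂ − 1/a_t)] = 9.2424 km/s.
Second burn Δv₂ = |v₂ − v_a| = 3.592 km/s.
Total Δv = Δv₁ + Δv₂ = 8.301 km/s.

Δv = 8300 m/s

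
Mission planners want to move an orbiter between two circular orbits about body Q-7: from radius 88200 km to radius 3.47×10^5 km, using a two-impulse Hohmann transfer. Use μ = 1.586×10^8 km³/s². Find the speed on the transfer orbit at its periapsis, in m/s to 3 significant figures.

Semi-major axis of the transfer orbit: a_t = (88200 + 3.470×10^5)/2 = 2.176×10^5 km.
The periapsis of the transfer ellipse is at r = 88200 km.
Applying v² = μ(2/r − 1/a_t): v = 53.55 km/s.

v = 53500 m/s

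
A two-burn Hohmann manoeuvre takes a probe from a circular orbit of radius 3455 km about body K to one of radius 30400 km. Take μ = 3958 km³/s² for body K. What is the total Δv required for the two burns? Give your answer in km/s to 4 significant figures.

Δv = 0.5618 km/s

The Hohmann ellipse has a_t = (r₁ + r₂)/2 = 16927.5 km.
Circular speed at r₁: v₁ = √(μ/r₁) = √(3958/3455) = 1.070 km/s.
Transfer-orbit speed at r₁ (vis-viva): v_p = √[μ(2/r₁ − 1/a_t)] = 1.434 km/s.
First burn Δv₁ = |v_p − v₁| = 0.3640 km/s.
Circular speed at r₂: v₂ = √(μ/r₂) = 0.3608 km/s.
Transfer-orbit speed at r₂: v_a = √[μ(2/r₂ − 1/a_t)] = 0.1630 km/s.
Second burn Δv₂ = |v₂ − v_a| = 0.1978 km/s.
Δv = Δv₁ + Δv₂ = 0.3640 + 0.1978 = 0.5618 km/s.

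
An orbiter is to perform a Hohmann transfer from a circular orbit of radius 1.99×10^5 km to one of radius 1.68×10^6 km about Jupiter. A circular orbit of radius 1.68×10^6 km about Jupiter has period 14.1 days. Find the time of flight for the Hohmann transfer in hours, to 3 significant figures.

t = 70.8 hours

From Kepler's third law T² = 4π²r³/μ at r = 1.68×10^6 km, T = 14.1 days = 14.1 × 86400 s = 1.21824×10^6 s: μ = 4π²r³/T² = 1.26131×10^8 km³/s².
Transfer-ellipse semi-major axis a_t = (r₁ + r₂)/2 = (1.990×10^5 + 1.680×10^6)/2 = 9.395×10^5 km.
By Kepler's third law the transfer-orbit period is T = 2π√(a_t³/μ), so t = T/2 = 2.5473×10^5 s.
Converting: 2.5473×10^5 s ÷ 3600 s/hour = 70.8 hours.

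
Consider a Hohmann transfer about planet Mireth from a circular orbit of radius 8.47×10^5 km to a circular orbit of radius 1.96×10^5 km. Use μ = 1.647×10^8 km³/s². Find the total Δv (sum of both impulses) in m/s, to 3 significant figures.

Semi-major axis of the transfer orbit: a_t = (8.470×10^5 + 1.960×10^5)/2 = 5.215×10^5 km.
Circular speed at r₁: v₁ = √(μ/r₁) = √(1.647×10^8/8.470×10^5) = 13.945 km/s.
Transfer-orbit speed at r₁ (v² = μ(2/r − 1/a)): v_a = √[μ(2/r₁ − 1/a_t)] = 8.5488 km/s.
First burn Δv₁ = |v_a − v₁| = 5.396 km/s.
Circular speed at r₂: v₂ = √(μ/r₂) = 28.988 km/s.
Transfer-orbit speed at r₂: v_p = √[μ(2/r₂ − 1/a_t)] = 36.943 km/s.
Second burn Δv₂ = |v₂ − v_p| = 7.955 km/s.
Δv = Δv₁ + Δv₂ = 5.396 + 7.955 = 13.35 km/s.

Δv = 13400 m/s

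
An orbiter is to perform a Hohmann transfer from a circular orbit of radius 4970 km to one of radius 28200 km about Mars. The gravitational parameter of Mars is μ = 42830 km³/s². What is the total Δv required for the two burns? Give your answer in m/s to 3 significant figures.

Semi-major axis of the transfer orbit: a_t = (4970 + 28200)/2 = 16585 km.
At r₁ the circular-orbit speed is v₁ = √(μ/r₁) = 2.9356 km/s.
Transfer-orbit speed at r₁ (v² = μ(2/r − 1/a)): v_p = √[μ(2/r₁ − 1/a_t)] = 3.8279 km/s.
First burn Δv₁ = |v_p − v₁| = 0.8923 km/s.
At r₂, v₂ = √(μ/r₂) = 1.2324 km/s.
Transfer-orbit speed at r₂: v_a = √[μ(2/r₂ − 1/a_t)] = 0.67464 km/s.
Second burn Δv₂ = |v₂ − v_a| = 0.5578 km/s.
Δv = Δv₁ + Δv₂ = 0.8923 + 0.5578 = 1.450 km/s.

Δv = 1450 m/s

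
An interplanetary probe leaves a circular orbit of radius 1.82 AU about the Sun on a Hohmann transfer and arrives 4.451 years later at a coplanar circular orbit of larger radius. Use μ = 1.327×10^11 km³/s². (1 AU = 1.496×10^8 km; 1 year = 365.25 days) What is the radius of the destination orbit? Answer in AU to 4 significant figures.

In km: r₁ = 1.82 × 1.496×10^8 = 2.72272×10^8 km.
Transfer time t = 4.451 years × 365.25 × 86400 s = 1.404628776×10^8 s, and t = π√(a_t³/μ).
So a_t = (μ t²/π²)^(1/3) = (1.327×10^11 × (1.404628776×10^8)² / π²)^(1/3) = 6.4254×10^8 km.
Since a_t = (r₁ + r₂)/2, r₂ = 2a_t − r₁ = 2×6.4254×10^8 − 2.72272×10^8 = 1.012808×10^9 km.
In AU: r₂ = 1.012808×10^9 / 1.496×10^8 = 6.770 AU.

r₂ = 6.770 AU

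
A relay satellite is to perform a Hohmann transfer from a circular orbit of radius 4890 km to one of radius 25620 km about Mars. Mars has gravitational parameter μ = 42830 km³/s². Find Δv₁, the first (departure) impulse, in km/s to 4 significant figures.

The Hohmann ellipse has a_t = (r₁ + r₂)/2 = 15255 km.
On the circular orbit at r = 4890 km, v_c = √(μ/r) = 2.9595 km/s.
Transfer-orbit speed at the same r (vis-viva, a = a_t): v_t = √[μ(2/r − 1/a_t)] = 3.8353 km/s.
Δv₁ = |v_t − v_c| = |3.8353 − 2.9595| = 0.8758 km/s.

Δv₁ = 0.8758 km/s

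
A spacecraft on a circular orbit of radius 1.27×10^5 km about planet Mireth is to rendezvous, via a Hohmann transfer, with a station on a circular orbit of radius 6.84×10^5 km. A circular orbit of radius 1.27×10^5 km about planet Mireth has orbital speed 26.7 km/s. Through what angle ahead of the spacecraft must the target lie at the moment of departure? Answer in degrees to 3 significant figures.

From the circular-orbit relation v² = μ/r at r = 1.27×10^5 km: μ = v²r = (26.7)² × 1.27×10^5 = 9.05370×10^7 km³/s².
Transfer-ellipse semi-major axis a_t = (r₁ + r₂)/2 = (1.270×10^5 + 6.840×10^5)/2 = 4.055×10^5 km.
Transfer time t = π√(a_t³/μ) = 85260 s.
The target's mean motion on its circular orbit is ω₂ = √(μ/r₂³) = 1.682×10^-5 rad/s.
Angle swept by the target during transfer: ω₂·t = 1.434 rad = 82.16°.
The spacecraft traverses 180° on the transfer ellipse, so the target must lead by 180° − 82.16° = 97.8°.

φ = 97.8°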